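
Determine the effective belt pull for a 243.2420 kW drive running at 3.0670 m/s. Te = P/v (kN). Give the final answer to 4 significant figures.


Te = P / v = 243.2420 / 3.0670
Te = 79.31 kN


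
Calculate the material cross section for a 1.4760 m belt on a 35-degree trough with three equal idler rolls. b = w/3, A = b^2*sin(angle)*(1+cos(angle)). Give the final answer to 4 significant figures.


b = 1.4760/3 = 0.492 m
A = 0.492^2 * sin(35 deg) * (1 + cos(35 deg))
A = 0.2526 m^2


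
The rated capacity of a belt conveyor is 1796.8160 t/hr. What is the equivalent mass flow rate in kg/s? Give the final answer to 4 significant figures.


m_dot = 1796.8160 * 1000 / 3600
m_dot = 499.1 kg/s


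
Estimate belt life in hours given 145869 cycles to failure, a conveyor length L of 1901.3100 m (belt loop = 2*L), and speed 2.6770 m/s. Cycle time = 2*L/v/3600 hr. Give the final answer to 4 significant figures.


cycle_time = 2 * 1901.3100 / 2.6770 / 3600 = 0.394577 hr
life = 145869 * 0.394577 = 57560 hours


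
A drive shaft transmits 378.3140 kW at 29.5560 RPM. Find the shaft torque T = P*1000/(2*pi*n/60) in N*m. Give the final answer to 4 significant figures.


omega = 2*pi*29.5560/60 = 3.0951 rad/s
T = 378.3140*1000 / 3.0951
T = 122200 N*m


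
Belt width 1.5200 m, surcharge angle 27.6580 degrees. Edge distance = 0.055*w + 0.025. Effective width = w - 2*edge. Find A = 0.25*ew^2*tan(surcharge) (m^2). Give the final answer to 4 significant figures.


edge = 0.055*1.5200 + 0.025 = 0.1086 m
ew = 1.5200 - 2*0.1086 = 1.3028 m
A = 0.25 * 1.3028^2 * tan(27.6580 deg)
A = 0.2224 m^2


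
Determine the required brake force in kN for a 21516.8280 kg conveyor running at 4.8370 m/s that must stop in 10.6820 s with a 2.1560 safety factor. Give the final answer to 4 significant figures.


F = 21516.8280 * 4.8370 / 10.6820 * 2.1560 / 1000
F = 21.01 kN


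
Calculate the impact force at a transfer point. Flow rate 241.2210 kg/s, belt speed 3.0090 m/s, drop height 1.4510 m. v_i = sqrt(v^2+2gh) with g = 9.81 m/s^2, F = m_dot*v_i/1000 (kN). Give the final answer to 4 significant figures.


v_i = sqrt(3.0090^2 + 2*9.81*1.4510) = 6.12558 m/s
F = 241.2210 * 6.12558 / 1000
F = 1.478 kN


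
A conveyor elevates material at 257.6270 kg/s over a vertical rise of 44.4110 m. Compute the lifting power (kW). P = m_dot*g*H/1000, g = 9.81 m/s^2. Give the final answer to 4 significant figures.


P = 257.6270 * 9.81 * 44.4110 / 1000
P = 112.2 kW


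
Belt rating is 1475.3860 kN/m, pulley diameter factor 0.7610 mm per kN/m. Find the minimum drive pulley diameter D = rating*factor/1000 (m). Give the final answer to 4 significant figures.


D = 1475.3860 * 0.7610 / 1000
D = 1.123 m


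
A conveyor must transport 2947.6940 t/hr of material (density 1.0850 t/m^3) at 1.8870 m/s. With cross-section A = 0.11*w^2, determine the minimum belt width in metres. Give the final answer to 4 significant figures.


A_req = 2947.6940 / (1.8870 * 1.0850 * 3600) = 0.399925 m^2
w = sqrt(0.399925 / 0.11)
w = 1.907 m


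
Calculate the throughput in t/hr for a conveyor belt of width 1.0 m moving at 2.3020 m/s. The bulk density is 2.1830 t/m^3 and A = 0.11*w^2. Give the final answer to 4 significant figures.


A = 0.11 * 1.0^2 = 0.11 m^2
C = 0.11 * 2.3020 * 2.1830 * 3600
C = 1990 t/hr


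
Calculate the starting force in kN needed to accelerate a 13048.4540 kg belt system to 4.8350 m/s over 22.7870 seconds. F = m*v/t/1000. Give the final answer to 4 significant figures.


F = 13048.4540 * 4.8350 / 22.7870 / 1000
F = 2.769 kN


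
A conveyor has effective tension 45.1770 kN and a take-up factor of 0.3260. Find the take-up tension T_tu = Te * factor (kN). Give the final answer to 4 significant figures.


T_tu = 45.1770 * 0.3260
T_tu = 14.73 kN


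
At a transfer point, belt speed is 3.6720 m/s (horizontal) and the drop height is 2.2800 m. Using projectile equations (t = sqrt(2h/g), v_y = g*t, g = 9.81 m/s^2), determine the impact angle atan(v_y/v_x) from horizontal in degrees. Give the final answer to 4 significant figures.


t = sqrt(2*2.2800/9.81) = 0.681786 s
v_y = 9.81 * 0.681786 = 6.68832 m/s
angle = atan(6.68832 / 3.6720) = 61.23 deg


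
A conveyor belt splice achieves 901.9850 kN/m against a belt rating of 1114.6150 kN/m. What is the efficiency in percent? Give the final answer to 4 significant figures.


Eff = 901.9850 / 1114.6150 * 100
Eff = 80.92 %


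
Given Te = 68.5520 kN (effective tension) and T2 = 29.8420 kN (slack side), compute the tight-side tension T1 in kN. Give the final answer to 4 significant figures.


T1 = Te + T2 = 68.5520 + 29.8420
T1 = 98.39 kN


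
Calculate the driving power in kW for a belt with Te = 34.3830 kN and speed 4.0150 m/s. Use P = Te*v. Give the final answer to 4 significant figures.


P = Te * v = 34.3830 * 4.0150
P = 138.0 kW


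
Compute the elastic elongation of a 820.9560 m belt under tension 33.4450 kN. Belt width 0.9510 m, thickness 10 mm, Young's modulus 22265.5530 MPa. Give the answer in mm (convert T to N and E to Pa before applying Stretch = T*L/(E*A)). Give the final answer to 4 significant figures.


A = 0.9510 * 0.01 = 0.00951 m^2
Stretch = 33.4450*1000 * 820.9560 / (22265.5530e6 * 0.00951) * 1000
Stretch = 129.7 mm


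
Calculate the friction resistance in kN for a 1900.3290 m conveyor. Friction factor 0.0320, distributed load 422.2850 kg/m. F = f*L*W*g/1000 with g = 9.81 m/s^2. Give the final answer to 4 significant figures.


F = 0.0320 * 1900.3290 * 422.2850 * 9.81 / 1000
F = 251.9 kN


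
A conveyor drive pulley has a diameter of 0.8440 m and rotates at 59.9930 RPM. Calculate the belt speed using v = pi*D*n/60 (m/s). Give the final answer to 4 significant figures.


v = pi * 0.8440 * 59.9930 / 60
v = 2.651 m/s


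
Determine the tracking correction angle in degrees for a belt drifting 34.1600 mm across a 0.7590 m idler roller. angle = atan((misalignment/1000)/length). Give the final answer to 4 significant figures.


misalign_m = 34.1600 / 1000 = 0.034160 m
angle = atan(0.034160 / 0.7590)
angle = 2.577 deg


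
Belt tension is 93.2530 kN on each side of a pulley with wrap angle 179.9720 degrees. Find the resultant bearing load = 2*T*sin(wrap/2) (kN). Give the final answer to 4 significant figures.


F = 2 * 93.2530 * sin(179.9720/2 deg)
F = 186.5 kN


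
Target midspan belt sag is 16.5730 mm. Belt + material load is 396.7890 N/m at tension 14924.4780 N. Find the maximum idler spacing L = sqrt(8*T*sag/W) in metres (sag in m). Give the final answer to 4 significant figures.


sag = 16.5730/1000 = 0.016573 m
L = sqrt(8 * 14924.4780 * 0.016573 / 396.7890)
L = 2.233 m


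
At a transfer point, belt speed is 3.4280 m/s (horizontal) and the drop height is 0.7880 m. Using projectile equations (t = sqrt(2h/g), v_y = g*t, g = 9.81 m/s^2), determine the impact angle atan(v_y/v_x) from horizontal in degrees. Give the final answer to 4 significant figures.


t = sqrt(2*0.7880/9.81) = 0.400815 s
v_y = 9.81 * 0.400815 = 3.932 m/s
angle = atan(3.932 / 3.4280) = 48.92 deg


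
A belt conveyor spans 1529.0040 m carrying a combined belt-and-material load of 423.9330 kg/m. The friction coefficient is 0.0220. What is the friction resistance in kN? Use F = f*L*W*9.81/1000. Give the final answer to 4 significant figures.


F = 0.0220 * 1529.0040 * 423.9330 * 9.81 / 1000
F = 139.9 kN


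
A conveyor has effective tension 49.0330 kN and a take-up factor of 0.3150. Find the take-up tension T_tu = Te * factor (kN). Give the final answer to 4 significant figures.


T_tu = 49.0330 * 0.3150
T_tu = 15.45 kN


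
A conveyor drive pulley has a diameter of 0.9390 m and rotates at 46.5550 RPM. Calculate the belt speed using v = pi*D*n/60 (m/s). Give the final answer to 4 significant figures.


v = pi * 0.9390 * 46.5550 / 60
v = 2.289 m/s


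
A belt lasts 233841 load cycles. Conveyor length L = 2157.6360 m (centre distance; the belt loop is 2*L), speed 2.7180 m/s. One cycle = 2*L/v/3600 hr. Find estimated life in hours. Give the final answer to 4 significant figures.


cycle_time = 2 * 2157.6360 / 2.7180 / 3600 = 0.441018 hr
life = 233841 * 0.441018 = 103100 hours


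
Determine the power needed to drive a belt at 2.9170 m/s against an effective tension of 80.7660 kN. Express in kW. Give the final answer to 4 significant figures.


P = Te * v = 80.7660 * 2.9170
P = 235.6 kW


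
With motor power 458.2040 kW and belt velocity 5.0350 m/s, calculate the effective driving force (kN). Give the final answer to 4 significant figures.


Te = P / v = 458.2040 / 5.0350
Te = 91.00 kN


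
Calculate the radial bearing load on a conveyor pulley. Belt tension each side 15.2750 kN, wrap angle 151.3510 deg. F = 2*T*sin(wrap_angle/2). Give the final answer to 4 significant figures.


F = 2 * 15.2750 * sin(151.3510/2 deg)
F = 29.60 kN


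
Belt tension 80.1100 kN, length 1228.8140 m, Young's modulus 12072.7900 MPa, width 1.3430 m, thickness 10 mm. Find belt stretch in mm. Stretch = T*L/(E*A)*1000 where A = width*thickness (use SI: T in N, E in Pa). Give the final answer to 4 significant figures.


A = 1.3430 * 0.01 = 0.01343 m^2
Stretch = 80.1100*1000 * 1228.8140 / (12072.7900e6 * 0.01343) * 1000
Stretch = 607.1 mm


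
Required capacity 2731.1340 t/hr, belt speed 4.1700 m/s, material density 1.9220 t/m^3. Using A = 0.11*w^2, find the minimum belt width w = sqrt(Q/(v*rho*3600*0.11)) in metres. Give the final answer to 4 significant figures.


A_req = 2731.1340 / (4.1700 * 1.9220 * 3600) = 0.0946566 m^2
w = sqrt(0.0946566 / 0.11)
w = 0.9276 m


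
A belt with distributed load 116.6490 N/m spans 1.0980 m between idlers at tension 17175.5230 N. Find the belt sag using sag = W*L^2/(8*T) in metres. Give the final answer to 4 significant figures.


sag = 116.6490 * 1.0980^2 / (8 * 17175.5230)
sag = 0.001023 m


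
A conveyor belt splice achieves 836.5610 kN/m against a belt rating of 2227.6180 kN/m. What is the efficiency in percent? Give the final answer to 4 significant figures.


Eff = 836.5610 / 2227.6180 * 100
Eff = 37.55 %


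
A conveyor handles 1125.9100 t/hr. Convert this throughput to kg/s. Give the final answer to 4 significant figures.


m_dot = 1125.9100 * 1000 / 3600
m_dot = 312.8 kg/s


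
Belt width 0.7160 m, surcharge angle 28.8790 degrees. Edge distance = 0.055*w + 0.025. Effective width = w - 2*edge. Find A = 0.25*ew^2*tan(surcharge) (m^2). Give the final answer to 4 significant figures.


edge = 0.055*0.7160 + 0.025 = 0.06438 m
ew = 0.7160 - 2*0.06438 = 0.58724 m
A = 0.25 * 0.58724^2 * tan(28.8790 deg)
A = 0.04755 m^2


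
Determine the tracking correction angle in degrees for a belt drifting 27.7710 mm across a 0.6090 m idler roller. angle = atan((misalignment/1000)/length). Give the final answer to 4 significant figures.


misalign_m = 27.7710 / 1000 = 0.027771 m
angle = atan(0.027771 / 0.6090)
angle = 2.611 deg


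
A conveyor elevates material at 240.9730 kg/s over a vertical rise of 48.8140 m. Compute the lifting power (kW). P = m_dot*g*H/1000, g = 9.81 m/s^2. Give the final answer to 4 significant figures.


P = 240.9730 * 9.81 * 48.8140 / 1000
P = 115.4 kW


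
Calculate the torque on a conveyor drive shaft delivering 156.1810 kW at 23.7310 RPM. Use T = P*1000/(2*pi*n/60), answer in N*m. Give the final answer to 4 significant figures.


omega = 2*pi*23.7310/60 = 2.4851 rad/s
T = 156.1810*1000 / 2.4851
T = 62850 N*m


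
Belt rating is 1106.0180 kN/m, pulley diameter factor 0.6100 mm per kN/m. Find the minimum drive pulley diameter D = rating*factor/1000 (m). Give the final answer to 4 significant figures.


D = 1106.0180 * 0.6100 / 1000
D = 0.6747 m


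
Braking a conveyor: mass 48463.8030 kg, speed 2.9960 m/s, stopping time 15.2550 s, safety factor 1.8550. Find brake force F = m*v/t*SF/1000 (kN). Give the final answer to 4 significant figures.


F = 48463.8030 * 2.9960 / 15.2550 * 1.8550 / 1000
F = 17.66 kN


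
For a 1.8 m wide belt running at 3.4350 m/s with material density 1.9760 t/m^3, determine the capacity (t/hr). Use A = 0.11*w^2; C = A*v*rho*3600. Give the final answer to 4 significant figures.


A = 0.11 * 1.8^2 = 0.3564 m^2
C = 0.3564 * 3.4350 * 1.9760 * 3600
C = 8709 t/hr


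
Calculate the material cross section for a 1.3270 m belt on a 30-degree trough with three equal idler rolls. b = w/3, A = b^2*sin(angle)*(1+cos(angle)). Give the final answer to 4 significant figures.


b = 1.3270/3 = 0.442333 m
A = 0.442333^2 * sin(30 deg) * (1 + cos(30 deg))
A = 0.1826 m^2


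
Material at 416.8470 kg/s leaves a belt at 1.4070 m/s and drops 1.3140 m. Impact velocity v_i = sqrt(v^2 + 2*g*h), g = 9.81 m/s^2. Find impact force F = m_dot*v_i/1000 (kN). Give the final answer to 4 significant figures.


v_i = sqrt(1.4070^2 + 2*9.81*1.3140) = 5.26881 m/s
F = 416.8470 * 5.26881 / 1000
F = 2.196 kN


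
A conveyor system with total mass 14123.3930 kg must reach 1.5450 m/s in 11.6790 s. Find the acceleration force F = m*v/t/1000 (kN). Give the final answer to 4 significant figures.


F = 14123.3930 * 1.5450 / 11.6790 / 1000
F = 1.868 kN


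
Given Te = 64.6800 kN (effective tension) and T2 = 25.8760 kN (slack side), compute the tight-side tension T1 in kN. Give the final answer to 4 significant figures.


T1 = Te + T2 = 64.6800 + 25.8760
T1 = 90.56 kN


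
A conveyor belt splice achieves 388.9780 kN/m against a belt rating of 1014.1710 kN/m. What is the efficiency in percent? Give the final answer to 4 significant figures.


Eff = 388.9780 / 1014.1710 * 100
Eff = 38.35 %


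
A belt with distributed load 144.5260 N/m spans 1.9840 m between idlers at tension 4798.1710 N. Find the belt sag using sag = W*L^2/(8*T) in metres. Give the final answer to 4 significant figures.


sag = 144.5260 * 1.9840^2 / (8 * 4798.1710)
sag = 0.01482 m


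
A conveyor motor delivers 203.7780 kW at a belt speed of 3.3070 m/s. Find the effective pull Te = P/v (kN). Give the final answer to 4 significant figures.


Te = P / v = 203.7780 / 3.3070
Te = 61.62 kN


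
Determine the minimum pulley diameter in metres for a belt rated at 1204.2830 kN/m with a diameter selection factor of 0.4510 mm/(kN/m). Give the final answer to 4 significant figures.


D = 1204.2830 * 0.4510 / 1000
D = 0.5431 m


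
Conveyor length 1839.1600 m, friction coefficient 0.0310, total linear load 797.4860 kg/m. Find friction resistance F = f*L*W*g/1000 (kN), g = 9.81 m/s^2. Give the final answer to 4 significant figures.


F = 0.0310 * 1839.1600 * 797.4860 * 9.81 / 1000
F = 446.0 kN


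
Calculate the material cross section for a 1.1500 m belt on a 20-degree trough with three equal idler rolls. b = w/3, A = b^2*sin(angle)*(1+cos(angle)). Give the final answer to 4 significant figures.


b = 1.1500/3 = 0.383333 m
A = 0.383333^2 * sin(20 deg) * (1 + cos(20 deg))
A = 0.09748 m^2


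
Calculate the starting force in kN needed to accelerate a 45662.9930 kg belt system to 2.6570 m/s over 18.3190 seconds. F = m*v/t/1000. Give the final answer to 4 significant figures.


F = 45662.9930 * 2.6570 / 18.3190 / 1000
F = 6.623 kN


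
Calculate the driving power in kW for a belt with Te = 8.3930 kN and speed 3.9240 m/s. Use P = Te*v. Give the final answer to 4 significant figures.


P = Te * v = 8.3930 * 3.9240
P = 32.93 kW


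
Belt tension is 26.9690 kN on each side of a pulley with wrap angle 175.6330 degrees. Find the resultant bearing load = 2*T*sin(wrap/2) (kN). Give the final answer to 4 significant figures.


F = 2 * 26.9690 * sin(175.6330/2 deg)
F = 53.90 kN


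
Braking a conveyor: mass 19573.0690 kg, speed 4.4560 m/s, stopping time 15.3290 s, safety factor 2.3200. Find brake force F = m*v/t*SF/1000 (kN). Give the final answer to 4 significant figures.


F = 19573.0690 * 4.4560 / 15.3290 * 2.3200 / 1000
F = 13.20 kN


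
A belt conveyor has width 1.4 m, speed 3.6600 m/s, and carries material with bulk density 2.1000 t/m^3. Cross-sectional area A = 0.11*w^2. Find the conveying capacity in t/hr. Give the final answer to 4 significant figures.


A = 0.11 * 1.4^2 = 0.2156 m^2
C = 0.2156 * 3.6600 * 2.1000 * 3600
C = 5966 t/hr


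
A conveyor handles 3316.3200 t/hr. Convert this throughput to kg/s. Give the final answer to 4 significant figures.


m_dot = 3316.3200 * 1000 / 3600
m_dot = 921.2 kg/s


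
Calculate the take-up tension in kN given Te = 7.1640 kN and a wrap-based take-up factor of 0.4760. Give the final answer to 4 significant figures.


T_tu = 7.1640 * 0.4760
T_tu = 3.410 kN


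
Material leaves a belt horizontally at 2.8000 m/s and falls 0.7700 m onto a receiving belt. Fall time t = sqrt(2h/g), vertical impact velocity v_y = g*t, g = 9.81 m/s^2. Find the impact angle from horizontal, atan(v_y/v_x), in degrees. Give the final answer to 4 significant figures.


t = sqrt(2*0.7700/9.81) = 0.39621 s
v_y = 9.81 * 0.39621 = 3.88682 m/s
angle = atan(3.88682 / 2.8000) = 54.23 deg


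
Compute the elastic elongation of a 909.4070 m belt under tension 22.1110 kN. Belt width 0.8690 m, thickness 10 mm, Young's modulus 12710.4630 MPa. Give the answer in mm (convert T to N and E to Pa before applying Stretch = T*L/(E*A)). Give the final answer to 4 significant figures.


A = 0.8690 * 0.01 = 0.00869 m^2
Stretch = 22.1110*1000 * 909.4070 / (12710.4630e6 * 0.00869) * 1000
Stretch = 182.0 mm


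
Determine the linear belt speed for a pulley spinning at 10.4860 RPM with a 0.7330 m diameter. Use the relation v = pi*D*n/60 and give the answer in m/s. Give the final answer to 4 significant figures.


v = pi * 0.7330 * 10.4860 / 60
v = 0.4025 m/s


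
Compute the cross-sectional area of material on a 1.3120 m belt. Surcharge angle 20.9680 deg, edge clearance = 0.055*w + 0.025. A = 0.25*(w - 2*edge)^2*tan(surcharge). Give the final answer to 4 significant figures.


edge = 0.055*1.3120 + 0.025 = 0.09716 m
ew = 1.3120 - 2*0.09716 = 1.11768 m
A = 0.25 * 1.11768^2 * tan(20.9680 deg)
A = 0.1197 m^2


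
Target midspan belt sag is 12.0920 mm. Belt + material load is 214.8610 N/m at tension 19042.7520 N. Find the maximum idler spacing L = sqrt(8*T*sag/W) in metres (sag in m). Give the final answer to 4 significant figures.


sag = 12.0920/1000 = 0.012092 m
L = sqrt(8 * 19042.7520 * 0.012092 / 214.8610)
L = 2.928 m


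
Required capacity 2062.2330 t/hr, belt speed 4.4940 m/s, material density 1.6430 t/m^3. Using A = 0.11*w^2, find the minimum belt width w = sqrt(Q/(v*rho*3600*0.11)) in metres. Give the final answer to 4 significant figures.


A_req = 2062.2330 / (4.4940 * 1.6430 * 3600) = 0.0775826 m^2
w = sqrt(0.0775826 / 0.11)
w = 0.8398 m


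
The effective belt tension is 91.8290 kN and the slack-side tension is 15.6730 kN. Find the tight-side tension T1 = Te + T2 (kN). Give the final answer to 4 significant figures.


T1 = Te + T2 = 91.8290 + 15.6730
T1 = 107.5 kN


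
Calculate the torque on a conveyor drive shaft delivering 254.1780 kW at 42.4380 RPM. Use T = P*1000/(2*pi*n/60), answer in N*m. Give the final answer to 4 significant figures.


omega = 2*pi*42.4380/60 = 4.4441 rad/s
T = 254.1780*1000 / 4.4441
T = 57190 N*m


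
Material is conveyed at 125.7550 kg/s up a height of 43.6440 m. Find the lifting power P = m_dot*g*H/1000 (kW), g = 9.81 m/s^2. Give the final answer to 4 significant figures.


P = 125.7550 * 9.81 * 43.6440 / 1000
P = 53.84 kW


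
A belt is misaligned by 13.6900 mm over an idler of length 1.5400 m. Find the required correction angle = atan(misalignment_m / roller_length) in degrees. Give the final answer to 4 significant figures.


misalign_m = 13.6900 / 1000 = 0.013690 m
angle = atan(0.013690 / 1.5400)
angle = 0.5093 deg


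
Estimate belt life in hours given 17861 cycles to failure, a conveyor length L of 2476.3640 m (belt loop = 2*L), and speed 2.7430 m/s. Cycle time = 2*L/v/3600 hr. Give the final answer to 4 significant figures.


cycle_time = 2 * 2476.3640 / 2.7430 / 3600 = 0.501552 hr
life = 17861 * 0.501552 = 8958 hours


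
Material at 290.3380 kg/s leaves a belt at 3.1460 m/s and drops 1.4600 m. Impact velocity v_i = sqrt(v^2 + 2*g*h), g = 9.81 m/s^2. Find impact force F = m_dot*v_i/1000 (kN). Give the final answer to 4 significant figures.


v_i = sqrt(3.1460^2 + 2*9.81*1.4600) = 6.20826 m/s
F = 290.3380 * 6.20826 / 1000
F = 1.802 kN


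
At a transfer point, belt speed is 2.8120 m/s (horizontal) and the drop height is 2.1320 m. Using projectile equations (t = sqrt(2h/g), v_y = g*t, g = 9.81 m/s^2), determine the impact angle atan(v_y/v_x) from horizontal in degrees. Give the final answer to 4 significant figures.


t = sqrt(2*2.1320/9.81) = 0.659286 s
v_y = 9.81 * 0.659286 = 6.4676 m/s
angle = atan(6.4676 / 2.8120) = 66.50 deg


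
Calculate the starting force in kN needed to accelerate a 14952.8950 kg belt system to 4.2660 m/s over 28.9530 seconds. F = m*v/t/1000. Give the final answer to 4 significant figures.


F = 14952.8950 * 4.2660 / 28.9530 / 1000
F = 2.203 kN


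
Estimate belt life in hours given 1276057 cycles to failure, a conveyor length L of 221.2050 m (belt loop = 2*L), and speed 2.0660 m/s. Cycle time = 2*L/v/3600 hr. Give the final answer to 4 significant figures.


cycle_time = 2 * 221.2050 / 2.0660 / 3600 = 0.0594829 hr
life = 1276057 * 0.0594829 = 75900 hours


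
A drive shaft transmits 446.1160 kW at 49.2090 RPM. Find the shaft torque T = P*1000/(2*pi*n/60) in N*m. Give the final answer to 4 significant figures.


omega = 2*pi*49.2090/60 = 5.15315 rad/s
T = 446.1160*1000 / 5.15315
T = 86570 N*m


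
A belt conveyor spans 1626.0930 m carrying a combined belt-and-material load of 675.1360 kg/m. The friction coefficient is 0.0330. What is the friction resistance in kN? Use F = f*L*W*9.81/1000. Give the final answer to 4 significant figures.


F = 0.0330 * 1626.0930 * 675.1360 * 9.81 / 1000
F = 355.4 kN


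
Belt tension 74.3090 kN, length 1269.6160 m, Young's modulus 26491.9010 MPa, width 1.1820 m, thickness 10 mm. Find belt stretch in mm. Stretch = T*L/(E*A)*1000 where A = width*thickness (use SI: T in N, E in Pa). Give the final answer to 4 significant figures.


A = 1.1820 * 0.01 = 0.01182 m^2
Stretch = 74.3090*1000 * 1269.6160 / (26491.9010e6 * 0.01182) * 1000
Stretch = 301.3 mm


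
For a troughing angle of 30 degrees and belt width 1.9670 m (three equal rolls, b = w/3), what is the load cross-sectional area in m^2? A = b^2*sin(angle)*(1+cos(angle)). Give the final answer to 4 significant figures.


b = 1.9670/3 = 0.655667 m
A = 0.655667^2 * sin(30 deg) * (1 + cos(30 deg))
A = 0.4011 m^2


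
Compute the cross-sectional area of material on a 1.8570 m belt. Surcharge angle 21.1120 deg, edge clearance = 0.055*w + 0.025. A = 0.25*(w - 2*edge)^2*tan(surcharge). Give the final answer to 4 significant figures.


edge = 0.055*1.8570 + 0.025 = 0.127135 m
ew = 1.8570 - 2*0.127135 = 1.60273 m
A = 0.25 * 1.60273^2 * tan(21.1120 deg)
A = 0.2480 m^2


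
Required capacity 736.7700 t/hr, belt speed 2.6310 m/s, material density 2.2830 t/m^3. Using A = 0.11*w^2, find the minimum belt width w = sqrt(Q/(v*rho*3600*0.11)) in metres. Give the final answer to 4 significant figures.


A_req = 736.7700 / (2.6310 * 2.2830 * 3600) = 0.0340724 m^2
w = sqrt(0.0340724 / 0.11)
w = 0.5566 m


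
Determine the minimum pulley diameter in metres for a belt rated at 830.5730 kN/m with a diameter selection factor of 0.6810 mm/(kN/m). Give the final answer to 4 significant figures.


D = 830.5730 * 0.6810 / 1000
D = 0.5656 m


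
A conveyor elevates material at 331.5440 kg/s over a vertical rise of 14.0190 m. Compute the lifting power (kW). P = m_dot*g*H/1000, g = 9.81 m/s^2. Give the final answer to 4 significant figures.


P = 331.5440 * 9.81 * 14.0190 / 1000
P = 45.60 kW


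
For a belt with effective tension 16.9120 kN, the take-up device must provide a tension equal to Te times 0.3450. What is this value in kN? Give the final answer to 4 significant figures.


T_tu = 16.9120 * 0.3450
T_tu = 5.835 kN


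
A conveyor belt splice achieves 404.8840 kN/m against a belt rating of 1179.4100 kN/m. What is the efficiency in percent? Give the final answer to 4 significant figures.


Eff = 404.8840 / 1179.4100 * 100
Eff = 34.33 %


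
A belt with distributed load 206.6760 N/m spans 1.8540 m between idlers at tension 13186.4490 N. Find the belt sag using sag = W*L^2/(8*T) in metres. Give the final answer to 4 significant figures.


sag = 206.6760 * 1.8540^2 / (8 * 13186.4490)
sag = 0.006734 m


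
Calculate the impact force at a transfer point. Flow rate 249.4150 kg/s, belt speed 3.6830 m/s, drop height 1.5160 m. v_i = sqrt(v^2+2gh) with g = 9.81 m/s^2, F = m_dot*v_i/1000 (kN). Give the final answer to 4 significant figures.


v_i = sqrt(3.6830^2 + 2*9.81*1.5160) = 6.58091 m/s
F = 249.4150 * 6.58091 / 1000
F = 1.641 kN


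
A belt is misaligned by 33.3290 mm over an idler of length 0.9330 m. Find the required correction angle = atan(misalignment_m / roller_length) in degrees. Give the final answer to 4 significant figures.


misalign_m = 33.3290 / 1000 = 0.033329 m
angle = atan(0.033329 / 0.9330)
angle = 2.046 deg


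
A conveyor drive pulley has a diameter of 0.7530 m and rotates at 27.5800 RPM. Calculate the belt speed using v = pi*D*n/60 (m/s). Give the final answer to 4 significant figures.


v = pi * 0.7530 * 27.5800 / 60
v = 1.087 m/s


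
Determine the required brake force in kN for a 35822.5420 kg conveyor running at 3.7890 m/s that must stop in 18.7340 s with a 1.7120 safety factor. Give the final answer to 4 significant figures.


F = 35822.5420 * 3.7890 / 18.7340 * 1.7120 / 1000
F = 12.40 kN


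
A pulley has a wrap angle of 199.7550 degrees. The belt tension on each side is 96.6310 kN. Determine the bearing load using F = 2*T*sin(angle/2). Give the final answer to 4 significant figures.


F = 2 * 96.6310 * sin(199.7550/2 deg)
F = 190.4 kN


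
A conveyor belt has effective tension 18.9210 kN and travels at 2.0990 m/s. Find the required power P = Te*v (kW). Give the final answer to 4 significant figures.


P = Te * v = 18.9210 * 2.0990
P = 39.72 kW


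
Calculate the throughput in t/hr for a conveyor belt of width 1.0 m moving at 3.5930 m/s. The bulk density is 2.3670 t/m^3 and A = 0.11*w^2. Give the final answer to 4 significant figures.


A = 0.11 * 1.0^2 = 0.11 m^2
C = 0.11 * 3.5930 * 2.3670 * 3600
C = 3368 t/hr


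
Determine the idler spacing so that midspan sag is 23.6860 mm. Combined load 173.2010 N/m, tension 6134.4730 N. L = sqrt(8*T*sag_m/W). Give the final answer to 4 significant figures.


sag = 23.6860/1000 = 0.023686 m
L = sqrt(8 * 6134.4730 * 0.023686 / 173.2010)
L = 2.591 m


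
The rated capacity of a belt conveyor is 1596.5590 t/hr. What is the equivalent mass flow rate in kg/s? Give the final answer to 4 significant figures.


m_dot = 1596.5590 * 1000 / 3600
m_dot = 443.5 kg/s


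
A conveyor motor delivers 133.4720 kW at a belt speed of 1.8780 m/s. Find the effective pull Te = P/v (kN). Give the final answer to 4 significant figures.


Te = P / v = 133.4720 / 1.8780
Te = 71.07 kN


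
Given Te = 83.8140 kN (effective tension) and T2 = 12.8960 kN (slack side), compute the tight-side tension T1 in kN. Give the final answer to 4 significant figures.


T1 = Te + T2 = 83.8140 + 12.8960
T1 = 96.71 kN


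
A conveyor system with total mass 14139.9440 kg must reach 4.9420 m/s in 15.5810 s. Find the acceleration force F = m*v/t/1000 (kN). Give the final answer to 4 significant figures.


F = 14139.9440 * 4.9420 / 15.5810 / 1000
F = 4.485 kN


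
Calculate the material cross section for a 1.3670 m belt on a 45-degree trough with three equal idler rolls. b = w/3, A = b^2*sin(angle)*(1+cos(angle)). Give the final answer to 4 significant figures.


b = 1.3670/3 = 0.455667 m
A = 0.455667^2 * sin(45 deg) * (1 + cos(45 deg))
A = 0.2506 m^2


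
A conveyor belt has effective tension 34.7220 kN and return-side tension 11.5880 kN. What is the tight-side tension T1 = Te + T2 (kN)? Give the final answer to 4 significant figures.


T1 = Te + T2 = 34.7220 + 11.5880
T1 = 46.31 kN


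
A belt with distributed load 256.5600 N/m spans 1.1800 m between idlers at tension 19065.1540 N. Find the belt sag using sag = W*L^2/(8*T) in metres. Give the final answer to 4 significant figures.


sag = 256.5600 * 1.1800^2 / (8 * 19065.1540)
sag = 0.002342 m


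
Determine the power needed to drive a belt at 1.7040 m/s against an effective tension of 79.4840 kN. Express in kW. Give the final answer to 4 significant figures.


P = Te * v = 79.4840 * 1.7040
P = 135.4 kW


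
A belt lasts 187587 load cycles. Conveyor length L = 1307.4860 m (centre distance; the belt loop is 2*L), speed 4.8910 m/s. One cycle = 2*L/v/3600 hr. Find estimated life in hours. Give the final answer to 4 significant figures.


cycle_time = 2 * 1307.4860 / 4.8910 / 3600 = 0.148514 hr
life = 187587 * 0.148514 = 27860 hours


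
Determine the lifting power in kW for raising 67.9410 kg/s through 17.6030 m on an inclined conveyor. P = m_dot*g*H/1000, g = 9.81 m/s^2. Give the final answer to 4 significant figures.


P = 67.9410 * 9.81 * 17.6030 / 1000
P = 11.73 kW


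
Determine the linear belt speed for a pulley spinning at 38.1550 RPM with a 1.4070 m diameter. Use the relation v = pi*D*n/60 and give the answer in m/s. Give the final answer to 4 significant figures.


v = pi * 1.4070 * 38.1550 / 60
v = 2.811 m/s


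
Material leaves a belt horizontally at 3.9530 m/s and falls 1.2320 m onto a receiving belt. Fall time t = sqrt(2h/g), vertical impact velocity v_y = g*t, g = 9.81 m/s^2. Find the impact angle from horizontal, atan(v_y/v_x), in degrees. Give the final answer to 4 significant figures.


t = sqrt(2*1.2320/9.81) = 0.501171 s
v_y = 9.81 * 0.501171 = 4.91649 m/s
angle = atan(4.91649 / 3.9530) = 51.20 deg


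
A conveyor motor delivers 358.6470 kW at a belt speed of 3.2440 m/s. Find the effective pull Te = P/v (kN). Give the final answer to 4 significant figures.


Te = P / v = 358.6470 / 3.2440
Te = 110.6 kN


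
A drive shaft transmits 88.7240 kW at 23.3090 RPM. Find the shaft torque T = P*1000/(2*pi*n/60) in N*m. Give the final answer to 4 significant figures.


omega = 2*pi*23.3090/60 = 2.44091 rad/s
T = 88.7240*1000 / 2.44091
T = 36350 N*m


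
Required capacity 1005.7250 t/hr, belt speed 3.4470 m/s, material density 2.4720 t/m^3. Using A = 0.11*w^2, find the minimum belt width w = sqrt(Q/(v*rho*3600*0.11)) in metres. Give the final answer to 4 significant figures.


A_req = 1005.7250 / (3.4470 * 2.4720 * 3600) = 0.0327859 m^2
w = sqrt(0.0327859 / 0.11)
w = 0.5459 m


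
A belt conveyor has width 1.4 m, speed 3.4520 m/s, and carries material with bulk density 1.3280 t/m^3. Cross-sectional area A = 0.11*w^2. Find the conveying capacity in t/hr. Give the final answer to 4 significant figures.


A = 0.11 * 1.4^2 = 0.2156 m^2
C = 0.2156 * 3.4520 * 1.3280 * 3600
C = 3558 t/hr


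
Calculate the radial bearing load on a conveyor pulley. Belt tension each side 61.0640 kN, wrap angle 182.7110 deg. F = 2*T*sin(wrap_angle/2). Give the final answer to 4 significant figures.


F = 2 * 61.0640 * sin(182.7110/2 deg)
F = 122.1 kN


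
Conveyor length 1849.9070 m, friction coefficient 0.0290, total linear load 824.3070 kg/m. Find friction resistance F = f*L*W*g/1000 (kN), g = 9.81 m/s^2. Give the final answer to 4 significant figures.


F = 0.0290 * 1849.9070 * 824.3070 * 9.81 / 1000
F = 433.8 kN


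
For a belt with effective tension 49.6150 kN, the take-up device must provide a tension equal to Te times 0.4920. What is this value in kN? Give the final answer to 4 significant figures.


T_tu = 49.6150 * 0.4920
T_tu = 24.41 kN


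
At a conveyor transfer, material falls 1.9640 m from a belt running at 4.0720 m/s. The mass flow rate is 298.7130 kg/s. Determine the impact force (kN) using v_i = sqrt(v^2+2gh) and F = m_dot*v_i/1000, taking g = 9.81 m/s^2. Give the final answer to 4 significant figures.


v_i = sqrt(4.0720^2 + 2*9.81*1.9640) = 7.42394 m/s
F = 298.7130 * 7.42394 / 1000
F = 2.218 kN


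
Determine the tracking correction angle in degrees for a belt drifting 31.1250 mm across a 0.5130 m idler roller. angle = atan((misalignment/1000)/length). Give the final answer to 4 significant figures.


misalign_m = 31.1250 / 1000 = 0.031125 m
angle = atan(0.031125 / 0.5130)
angle = 3.472 deg


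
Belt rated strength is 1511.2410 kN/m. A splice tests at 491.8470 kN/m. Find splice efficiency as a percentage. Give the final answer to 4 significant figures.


Eff = 491.8470 / 1511.2410 * 100
Eff = 32.55 %


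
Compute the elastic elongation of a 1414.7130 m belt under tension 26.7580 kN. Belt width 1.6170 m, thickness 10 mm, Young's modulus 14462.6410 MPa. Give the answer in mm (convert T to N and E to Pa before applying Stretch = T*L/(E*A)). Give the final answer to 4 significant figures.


A = 1.6170 * 0.01 = 0.01617 m^2
Stretch = 26.7580*1000 * 1414.7130 / (14462.6410e6 * 0.01617) * 1000
Stretch = 161.9 mm


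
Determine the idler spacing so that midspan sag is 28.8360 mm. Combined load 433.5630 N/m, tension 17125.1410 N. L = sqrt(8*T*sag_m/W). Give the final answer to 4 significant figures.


sag = 28.8360/1000 = 0.028836 m
L = sqrt(8 * 17125.1410 * 0.028836 / 433.5630)
L = 3.019 m


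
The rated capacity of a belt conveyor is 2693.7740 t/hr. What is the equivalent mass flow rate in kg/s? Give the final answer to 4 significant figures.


m_dot = 2693.7740 * 1000 / 3600
m_dot = 748.3 kg/s


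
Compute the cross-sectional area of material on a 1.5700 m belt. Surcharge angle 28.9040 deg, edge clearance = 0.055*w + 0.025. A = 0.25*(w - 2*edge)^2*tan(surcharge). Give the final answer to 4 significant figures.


edge = 0.055*1.5700 + 0.025 = 0.11135 m
ew = 1.5700 - 2*0.11135 = 1.3473 m
A = 0.25 * 1.3473^2 * tan(28.9040 deg)
A = 0.2506 m^2


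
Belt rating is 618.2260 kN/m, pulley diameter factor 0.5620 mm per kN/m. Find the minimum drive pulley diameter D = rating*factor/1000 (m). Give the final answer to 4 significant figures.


D = 618.2260 * 0.5620 / 1000
D = 0.3474 m


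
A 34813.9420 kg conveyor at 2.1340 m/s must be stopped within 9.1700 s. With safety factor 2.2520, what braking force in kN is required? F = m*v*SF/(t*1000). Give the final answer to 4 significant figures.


F = 34813.9420 * 2.1340 / 9.1700 * 2.2520 / 1000
F = 18.25 kN


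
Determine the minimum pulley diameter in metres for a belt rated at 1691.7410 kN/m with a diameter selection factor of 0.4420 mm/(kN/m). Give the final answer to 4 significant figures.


D = 1691.7410 * 0.4420 / 1000
D = 0.7477 m


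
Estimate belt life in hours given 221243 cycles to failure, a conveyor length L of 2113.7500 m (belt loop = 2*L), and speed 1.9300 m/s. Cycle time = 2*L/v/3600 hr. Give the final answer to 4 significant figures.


cycle_time = 2 * 2113.7500 / 1.9300 / 3600 = 0.608448 hr
life = 221243 * 0.608448 = 134600 hours


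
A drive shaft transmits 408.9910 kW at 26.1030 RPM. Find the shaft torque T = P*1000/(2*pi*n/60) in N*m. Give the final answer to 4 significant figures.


omega = 2*pi*26.1030/60 = 2.7335 rad/s
T = 408.9910*1000 / 2.7335
T = 149600 N*m


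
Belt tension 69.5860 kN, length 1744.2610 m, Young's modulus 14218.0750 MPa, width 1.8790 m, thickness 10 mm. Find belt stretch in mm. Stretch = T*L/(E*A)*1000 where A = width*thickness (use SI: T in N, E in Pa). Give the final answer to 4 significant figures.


A = 1.8790 * 0.01 = 0.01879 m^2
Stretch = 69.5860*1000 * 1744.2610 / (14218.0750e6 * 0.01879) * 1000
Stretch = 454.3 mm


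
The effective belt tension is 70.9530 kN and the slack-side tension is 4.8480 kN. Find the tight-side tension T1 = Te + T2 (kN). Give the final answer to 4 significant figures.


T1 = Te + T2 = 70.9530 + 4.8480
T1 = 75.80 kN


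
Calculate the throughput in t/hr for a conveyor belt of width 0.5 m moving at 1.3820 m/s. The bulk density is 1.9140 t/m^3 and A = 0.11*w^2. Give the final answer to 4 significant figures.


A = 0.11 * 0.5^2 = 0.0275 m^2
C = 0.0275 * 1.3820 * 1.9140 * 3600
C = 261.9 t/hr


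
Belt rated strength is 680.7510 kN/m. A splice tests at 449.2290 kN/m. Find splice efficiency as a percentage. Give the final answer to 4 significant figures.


Eff = 449.2290 / 680.7510 * 100
Eff = 65.99 %


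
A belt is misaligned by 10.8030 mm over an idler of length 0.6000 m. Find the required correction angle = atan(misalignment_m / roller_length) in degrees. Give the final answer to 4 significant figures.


misalign_m = 10.8030 / 1000 = 0.010803 m
angle = atan(0.010803 / 0.6000)
angle = 1.031 deg


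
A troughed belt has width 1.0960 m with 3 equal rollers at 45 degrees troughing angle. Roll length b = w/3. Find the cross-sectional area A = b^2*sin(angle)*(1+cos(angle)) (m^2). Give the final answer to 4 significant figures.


b = 1.0960/3 = 0.365333 m
A = 0.365333^2 * sin(45 deg) * (1 + cos(45 deg))
A = 0.1611 m^2


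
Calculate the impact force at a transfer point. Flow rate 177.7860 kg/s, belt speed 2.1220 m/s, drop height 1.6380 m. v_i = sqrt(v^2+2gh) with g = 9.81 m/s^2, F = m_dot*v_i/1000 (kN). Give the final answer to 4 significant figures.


v_i = sqrt(2.1220^2 + 2*9.81*1.6380) = 6.05314 m/s
F = 177.7860 * 6.05314 / 1000
F = 1.076 kN


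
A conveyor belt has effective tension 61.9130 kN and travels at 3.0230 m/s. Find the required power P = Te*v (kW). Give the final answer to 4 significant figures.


P = Te * v = 61.9130 * 3.0230
P = 187.2 kW


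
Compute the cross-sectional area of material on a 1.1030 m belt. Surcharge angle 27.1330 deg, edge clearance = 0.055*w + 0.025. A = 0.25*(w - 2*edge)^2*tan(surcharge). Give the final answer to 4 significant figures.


edge = 0.055*1.1030 + 0.025 = 0.085665 m
ew = 1.1030 - 2*0.085665 = 0.93167 m
A = 0.25 * 0.93167^2 * tan(27.1330 deg)
A = 0.1112 m^2


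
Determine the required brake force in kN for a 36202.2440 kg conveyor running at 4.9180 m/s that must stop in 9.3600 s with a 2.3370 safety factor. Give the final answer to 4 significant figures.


F = 36202.2440 * 4.9180 / 9.3600 * 2.3370 / 1000
F = 44.45 kN


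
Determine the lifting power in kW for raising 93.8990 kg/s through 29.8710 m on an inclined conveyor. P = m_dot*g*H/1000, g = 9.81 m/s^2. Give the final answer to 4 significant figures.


P = 93.8990 * 9.81 * 29.8710 / 1000
P = 27.52 kW


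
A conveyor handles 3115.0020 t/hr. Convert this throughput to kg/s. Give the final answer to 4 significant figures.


m_dot = 3115.0020 * 1000 / 3600
m_dot = 865.3 kg/s


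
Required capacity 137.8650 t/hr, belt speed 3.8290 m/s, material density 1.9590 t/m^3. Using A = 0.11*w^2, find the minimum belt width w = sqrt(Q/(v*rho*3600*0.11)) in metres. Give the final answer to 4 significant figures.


A_req = 137.8650 / (3.8290 * 1.9590 * 3600) = 0.00510542 m^2
w = sqrt(0.00510542 / 0.11)
w = 0.2154 m


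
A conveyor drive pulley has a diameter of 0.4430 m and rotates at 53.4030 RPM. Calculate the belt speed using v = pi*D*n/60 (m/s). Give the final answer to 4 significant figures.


v = pi * 0.4430 * 53.4030 / 60
v = 1.239 m/s


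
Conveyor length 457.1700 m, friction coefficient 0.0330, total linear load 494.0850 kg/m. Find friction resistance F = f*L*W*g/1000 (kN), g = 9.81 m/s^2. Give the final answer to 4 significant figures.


F = 0.0330 * 457.1700 * 494.0850 * 9.81 / 1000
F = 73.12 kN


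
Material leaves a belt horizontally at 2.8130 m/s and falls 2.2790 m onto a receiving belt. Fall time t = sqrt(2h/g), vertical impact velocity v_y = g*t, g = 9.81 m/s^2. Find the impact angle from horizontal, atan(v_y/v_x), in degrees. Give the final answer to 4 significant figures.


t = sqrt(2*2.2790/9.81) = 0.681636 s
v_y = 9.81 * 0.681636 = 6.68685 m/s
angle = atan(6.68685 / 2.8130) = 67.18 deg
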